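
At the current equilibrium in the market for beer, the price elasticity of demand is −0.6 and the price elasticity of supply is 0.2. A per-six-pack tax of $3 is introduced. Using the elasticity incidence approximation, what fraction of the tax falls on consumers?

Incidence ratio: consumers' share ≈ εs / (εs + |εd|) = 0.2 / (0.2 + 0.6) = 0.25.
Supply is the less elastic side, so consumers bear the smaller share.

Consumers' share ≈ 0.25.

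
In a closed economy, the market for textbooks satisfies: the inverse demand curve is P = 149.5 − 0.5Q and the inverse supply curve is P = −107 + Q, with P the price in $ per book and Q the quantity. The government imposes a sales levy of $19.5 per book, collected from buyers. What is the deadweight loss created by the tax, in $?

Deadweight loss = $126.75.

Inverting to Q(P) form: Qd = 299 − 2P; Qs = P + 107.
Without the tax, 299 − 2P = P + 107 gives 3P = 192, so P* = $64 and Q* = 171.
With the tax collected from buyers, demand (in seller-price terms) shifts: Qd = 299 − 2(P + 19.5).
New equilibrium: buyers pay $70.5, suppliers receive $51, Q = 158. (Wedge: Pb − Ps = 19.5.)
Quantity falls by |ΔQ| = |171 − 158| = 13.
DWL = ½ · t · |ΔQ| = ½ · 19.5 · 13 = $126.75.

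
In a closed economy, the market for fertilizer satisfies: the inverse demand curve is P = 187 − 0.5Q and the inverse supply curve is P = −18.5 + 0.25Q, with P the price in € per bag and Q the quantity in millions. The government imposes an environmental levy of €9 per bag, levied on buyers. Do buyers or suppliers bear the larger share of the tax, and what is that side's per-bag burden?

Buyers bear the larger share: €6 per bag.

Inverting to Q(P) form: Qd = 374 − 2P; Qs = 4P + 74.
Before the tax: set 374 − 2P = 4P + 74 → P* = €50, Q* = 274.
With the tax collected from buyers, demand (in seller-price terms) shifts: Qd = 374 − 2(P + 9).
New equilibrium: buyers pay €56, suppliers receive €47, Q = 262. (Wedge: Pb − Ps = 9.)
Per-bag burden: buyers €6, suppliers €3.
Buyers take the larger share because demand is less price-elastic here (demand slope 2 vs supply slope 4).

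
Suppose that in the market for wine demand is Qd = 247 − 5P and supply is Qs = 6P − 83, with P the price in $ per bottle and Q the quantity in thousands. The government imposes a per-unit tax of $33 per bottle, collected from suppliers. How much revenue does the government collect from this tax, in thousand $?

Without the tax, 247 − 5P = 6P − 83 gives 11P = 330, so P* = $30 and Q* = 97.
With the tax collected from suppliers, supply shifts: Qs = 6(P − 33) − 83.
New equilibrium: consumers pay $48, suppliers receive $15, Q = 7. (Wedge: Pb − Ps = 33.)
Revenue = t · Q = 33 · 7 = $231.

Tax revenue = $231 thousand.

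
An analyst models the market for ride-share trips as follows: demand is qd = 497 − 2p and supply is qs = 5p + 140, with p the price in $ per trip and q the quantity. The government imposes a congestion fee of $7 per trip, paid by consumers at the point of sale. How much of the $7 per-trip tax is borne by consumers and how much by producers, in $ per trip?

Consumers bear $5 per trip; producers bear $2 per trip.

Without the tax, 497 − 2p = 5p + 140 gives 7p = 357, so p* = $51 and q* = 395.
With the tax collected from consumers, demand (in seller-price terms) shifts: qd = 497 − 2(p + 7).
New equilibrium: consumers pay $56, producers receive $49, q = 385. (Wedge: pb − ps = 7.)
Burden on consumers: $5; on producers: $2. (They sum to $7.)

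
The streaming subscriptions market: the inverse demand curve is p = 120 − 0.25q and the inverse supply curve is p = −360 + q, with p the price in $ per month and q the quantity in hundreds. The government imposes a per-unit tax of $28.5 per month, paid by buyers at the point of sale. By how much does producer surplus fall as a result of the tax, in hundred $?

Rewrite in direct form: qd = 480 − 4p and qs = p + 360.
Before the tax: set 480 − 4p = p + 360 → p* = $24, q* = 384.
With the tax collected from buyers, demand (in seller-price terms) shifts: qd = 480 − 4(p + 28.5).
New equilibrium: buyers pay $29.7, producers receive $1.2, q = 361.2. (Wedge: pb − ps = 28.5.)
ΔPS is the trapezoid between Q = 361.2 and Q = 384 of height $22.8: ½ · (384 + 361.2) · 22.8 = $8495.28.

Producer surplus falls by $8495.28 hundred.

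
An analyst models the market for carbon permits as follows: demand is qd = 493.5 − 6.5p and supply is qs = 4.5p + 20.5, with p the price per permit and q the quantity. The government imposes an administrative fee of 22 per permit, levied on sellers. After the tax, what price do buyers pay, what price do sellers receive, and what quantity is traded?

Before the tax: set 493.5 − 6.5p = 4.5p + 20.5 → p* = 43, q* = 214.
With the tax collected from sellers, supply shifts: qs = 4.5(p − 22) + 20.5.
New equilibrium: buyers pay 52, sellers receive 30, q = 155.5. (Wedge: pb − ps = 22.)

Buyers pay 52; sellers receive 30; quantity = 155.5.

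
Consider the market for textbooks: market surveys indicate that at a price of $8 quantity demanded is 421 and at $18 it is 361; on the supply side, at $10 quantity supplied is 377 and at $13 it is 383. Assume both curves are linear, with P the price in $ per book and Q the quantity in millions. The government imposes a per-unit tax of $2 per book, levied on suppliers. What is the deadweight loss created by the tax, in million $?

Demand slope: (361 − 421)/(18 − 8) = -6, so Qd = 469 − 6P.
Supply slope: (383 − 377)/(13 − 10) = 2, so Qs = 2P + 357.
Without the tax, 469 − 6P = 2P + 357 gives 8P = 112, so P* = $14 and Q* = 385.
With the tax collected from suppliers, supply shifts: Qs = 2(P − 2) + 357.
New equilibrium: buyers pay $14.5, suppliers receive $12.5, Q = 382. (Wedge: Pb − Ps = 2.)
Quantity falls by |ΔQ| = |385 − 382| = 3.
DWL = ½ · t · |ΔQ| = ½ · 2 · 3 = $3.

Deadweight loss = $3 million.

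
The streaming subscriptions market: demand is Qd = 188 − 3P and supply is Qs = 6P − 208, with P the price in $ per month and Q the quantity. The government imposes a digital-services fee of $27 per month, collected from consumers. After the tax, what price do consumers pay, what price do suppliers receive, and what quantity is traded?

Consumers pay $62; suppliers receive $35; quantity = 2.

Before the tax: set 188 − 3P = 6P − 208 → P* = $44, Q* = 56.
With the tax collected from consumers, demand (in seller-price terms) shifts: Qd = 188 − 3(P + 27).
New equilibrium: consumers pay $62, suppliers receive $35, Q = 2. (Wedge: Pb − Ps = 27.)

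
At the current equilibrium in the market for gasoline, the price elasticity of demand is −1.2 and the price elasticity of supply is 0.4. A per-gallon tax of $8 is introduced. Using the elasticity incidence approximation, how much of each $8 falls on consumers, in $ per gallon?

Consumers bear ≈ $2 per gallon.

Incidence ratio: consumers' share ≈ εs / (εs + |εd|) = 0.4 / (0.4 + 1.2) = 0.25.
So consumers bear ≈ 0.25 × $8 = $2; producers bear $6.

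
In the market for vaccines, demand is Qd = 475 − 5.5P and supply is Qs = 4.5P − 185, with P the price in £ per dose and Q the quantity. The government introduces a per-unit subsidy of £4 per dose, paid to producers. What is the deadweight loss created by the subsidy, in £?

Deadweight loss = £19.8.

Without the subsidy, 475 − 5.5P = 4.5P − 185 gives 10P = 660, so P* = £66 and Q* = 112.
With a per-unit subsidy paid to producers, each receives P + 4 per unit sold, so supply becomes Qs = 4.5(P + 4) − 185.
Solving gives Q = 121.9 with consumers paying £64.2 and producers receiving £68.2 (the £4 wedge).
Quantity rises by |ΔQ| = |112 − 121.9| = 9.9.
DWL = ½ · t · |ΔQ| = ½ · 4 · 9.9 = £19.8.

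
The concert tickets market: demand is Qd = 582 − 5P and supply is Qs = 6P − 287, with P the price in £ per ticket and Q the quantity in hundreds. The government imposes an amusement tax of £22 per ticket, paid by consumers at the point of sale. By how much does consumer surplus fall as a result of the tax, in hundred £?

Before the tax: set 582 − 5P = 6P − 287 → P* = £79, Q* = 187.
With the tax collected from consumers, demand (in seller-price terms) shifts: Qd = 582 − 5(P + 22).
New equilibrium: consumers pay £91, producers receive £69, Q = 127. (Wedge: Pb − Ps = 22.)
ΔCS is the trapezoid between Q = 127 and Q = 187 of height £12: ½ · (187 + 127) · 12 = £1884.

Consumer surplus falls by £1884 hundred.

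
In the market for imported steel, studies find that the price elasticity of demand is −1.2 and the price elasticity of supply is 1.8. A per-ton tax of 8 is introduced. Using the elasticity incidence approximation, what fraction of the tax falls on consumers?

Consumers' share ≈ 0.6.

Incidence ratio: consumers' share ≈ εs / (εs + |εd|) = 1.8 / (1.8 + 1.2) = 0.6.
Supply is the more elastic side, so consumers bear the larger share.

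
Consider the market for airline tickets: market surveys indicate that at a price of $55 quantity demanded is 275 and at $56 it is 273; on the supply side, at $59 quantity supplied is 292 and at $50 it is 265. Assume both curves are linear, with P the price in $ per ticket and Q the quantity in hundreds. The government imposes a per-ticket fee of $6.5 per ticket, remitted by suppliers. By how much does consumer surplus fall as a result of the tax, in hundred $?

Consumer surplus falls by $1065.09 hundred.

Demand slope: (273 − 275)/(56 − 55) = -2, so Qd = 385 − 2P.
Supply slope: (265 − 292)/(50 − 59) = 3, so Qs = 3P + 115.
Before the tax: set 385 − 2P = 3P + 115 → P* = $54, Q* = 277.
With the tax collected from suppliers, supply shifts: Qs = 3(P − 6.5) + 115.
Solving gives Q = 269.2 with consumers paying $57.9 and suppliers receiving $51.4 (the $6.5 wedge).
ΔCS is the trapezoid between Q = 269.2 and Q = 277 of height $3.9: ½ · (277 + 269.2) · 3.9 = $1065.09.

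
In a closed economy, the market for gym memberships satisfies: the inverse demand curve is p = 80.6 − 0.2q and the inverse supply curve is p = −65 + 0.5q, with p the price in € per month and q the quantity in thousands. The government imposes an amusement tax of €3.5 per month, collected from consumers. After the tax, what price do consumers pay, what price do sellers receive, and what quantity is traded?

Inverting to q(p) form: qd = 403 − 5p; qs = 2p + 130.
Before the tax: set 403 − 5p = 2p + 130 → p* = €39, q* = 208.
With the tax collected from consumers, demand (in seller-price terms) shifts: qd = 403 − 5(p + 3.5).
Solving gives q = 203 with consumers paying €40 and sellers receiving €36.5 (the €3.5 wedge).
The less price-elastic side of the market bears the larger share of a per-unit tax.

Consumers pay €40; sellers receive €36.5; quantity = 203.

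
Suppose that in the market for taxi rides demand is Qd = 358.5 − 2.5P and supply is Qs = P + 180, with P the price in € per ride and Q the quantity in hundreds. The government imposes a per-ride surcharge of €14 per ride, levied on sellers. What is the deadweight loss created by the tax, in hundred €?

Deadweight loss = €70 hundred.

Without the tax, 358.5 − 2.5P = P + 180 gives 3.5P = 178.5, so P* = €51 and Q* = 231.
With the tax collected from sellers, supply shifts: Qs = (P − 14) + 180.
Solving gives Q = 221 with consumers paying €55 and sellers receiving €41 (the €14 wedge).
Quantity falls by |ΔQ| = |231 − 221| = 10.
DWL = ½ · t · |ΔQ| = ½ · 14 · 10 = €70.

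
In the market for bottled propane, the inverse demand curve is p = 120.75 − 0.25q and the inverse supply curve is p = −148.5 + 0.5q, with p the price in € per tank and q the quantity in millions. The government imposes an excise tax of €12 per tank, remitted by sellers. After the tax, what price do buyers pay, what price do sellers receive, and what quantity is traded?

Rewrite in direct form: qd = 483 − 4p and qs = 2p + 297.
Without the tax, 483 − 4p = 2p + 297 gives 6p = 186, so p* = €31 and q* = 359.
With the tax collected from sellers, supply shifts: qs = 2(p − 12) + 297.
New equilibrium: buyers pay €35, sellers receive €23, q = 343. (Wedge: pb − ps = 12.)

Buyers pay €35; sellers receive €23; quantity = 343.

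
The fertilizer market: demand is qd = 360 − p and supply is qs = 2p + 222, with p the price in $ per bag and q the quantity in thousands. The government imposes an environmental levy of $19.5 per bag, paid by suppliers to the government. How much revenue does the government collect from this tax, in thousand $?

Without the tax, 360 − p = 2p + 222 gives 3p = 138, so p* = $46 and q* = 314.
With the tax collected from suppliers, supply shifts: qs = 2(p − 19.5) + 222.
Solving gives q = 301 with consumers paying $59 and suppliers receiving $39.5 (the $19.5 wedge).
Revenue = t · Q = 19.5 · 301 = $5869.5.

Tax revenue = $5869.5 thousand.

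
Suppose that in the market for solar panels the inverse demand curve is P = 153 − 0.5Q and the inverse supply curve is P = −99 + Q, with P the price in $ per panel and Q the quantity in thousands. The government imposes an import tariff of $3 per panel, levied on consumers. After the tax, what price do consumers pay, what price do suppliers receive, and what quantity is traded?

Consumers pay $70; suppliers receive $67; quantity = 166.

Inverting to Q(P) form: Qd = 306 − 2P; Qs = P + 99.
Without the tax, 306 − 2P = P + 99 gives 3P = 207, so P* = $69 and Q* = 168.
With the tax collected from consumers, demand (in seller-price terms) shifts: Qd = 306 − 2(P + 3).
New equilibrium: consumers pay $70, suppliers receive $67, Q = 166. (Wedge: Pb − Ps = 3.)
The less price-elastic side of the market bears the larger share of a per-unit tax.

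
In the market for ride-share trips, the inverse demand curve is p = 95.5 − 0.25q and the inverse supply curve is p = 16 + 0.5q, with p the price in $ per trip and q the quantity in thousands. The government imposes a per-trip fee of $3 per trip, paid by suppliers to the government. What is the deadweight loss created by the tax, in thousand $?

Inverting to q(p) form: qd = 382 − 4p; qs = 2p − 32.
Without the tax, 382 − 4p = 2p − 32 gives 6p = 414, so p* = $69 and q* = 106.
With the tax collected from suppliers, supply shifts: qs = 2(p − 3) − 32.
New equilibrium: consumers pay $70, suppliers receive $67, q = 102. (Wedge: pb − ps = 3.)
Quantity falls by |ΔQ| = |106 − 102| = 4.
DWL = ½ · t · |ΔQ| = ½ · 3 · 4 = $6.

Deadweight loss = $6 thousand.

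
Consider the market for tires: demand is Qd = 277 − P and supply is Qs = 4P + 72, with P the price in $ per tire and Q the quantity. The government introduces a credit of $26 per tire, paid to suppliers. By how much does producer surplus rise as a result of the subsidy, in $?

Producer surplus rises by $1281.28.

Without the subsidy, 277 − P = 4P + 72 gives 5P = 205, so P* = $41 and Q* = 236.
With a per-unit subsidy paid to suppliers, each receives P + 26 per unit sold, so supply becomes Qs = 4(P + 26) + 72.
New equilibrium: consumers pay $20.2, suppliers receive $46.2, Q = 256.8. (Wedge: Pb − Ps = −26.)
ΔPS is the trapezoid between Q = 256.8 and Q = 236 of height $5.2: ½ · (236 + 256.8) · 5.2 = $1281.28.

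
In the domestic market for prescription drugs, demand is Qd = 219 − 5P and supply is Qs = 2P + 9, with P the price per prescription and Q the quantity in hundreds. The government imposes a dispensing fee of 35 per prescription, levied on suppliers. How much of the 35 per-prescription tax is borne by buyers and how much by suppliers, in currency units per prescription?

Buyers bear 10 per prescription; suppliers bear 25 per prescription.

Before the tax: set 219 − 5P = 2P + 9 → P* = 30, Q* = 69.
With the tax collected from suppliers, supply shifts: Qs = 2(P − 35) + 9.
Solving gives Q = 19 with buyers paying 40 and suppliers receiving 5 (the 35 wedge).
Burden on buyers: 10; on suppliers: 25. (They sum to 35.)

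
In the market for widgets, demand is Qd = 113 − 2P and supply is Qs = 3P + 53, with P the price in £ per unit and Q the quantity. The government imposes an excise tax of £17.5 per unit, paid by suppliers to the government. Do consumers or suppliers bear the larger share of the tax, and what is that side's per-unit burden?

Without the tax, 113 − 2P = 3P + 53 gives 5P = 60, so P* = £12 and Q* = 89.
With the tax collected from suppliers, supply shifts: Qs = 3(P − 17.5) + 53.
New equilibrium: consumers pay £22.5, suppliers receive £5, Q = 68. (Wedge: Pb − Ps = 17.5.)
Per-unit burden: consumers £10.5, suppliers £7.
Consumers take the larger share because demand is less price-elastic here (demand slope 2 vs supply slope 3).
The less price-elastic side of the market bears the larger share of a per-unit tax.

Consumers bear the larger share: £10.5 per unit.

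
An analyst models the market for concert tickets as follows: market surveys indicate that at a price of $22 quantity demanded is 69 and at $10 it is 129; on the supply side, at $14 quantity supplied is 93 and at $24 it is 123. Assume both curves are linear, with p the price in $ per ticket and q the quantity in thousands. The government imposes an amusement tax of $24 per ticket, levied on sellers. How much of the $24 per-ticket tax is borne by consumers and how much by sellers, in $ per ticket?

Consumers bear $9 per ticket; sellers bear $15 per ticket.

Demand slope: (129 − 69)/(10 − 22) = -5, so qd = 179 − 5p.
Supply slope: (123 − 93)/(24 − 14) = 3, so qs = 3p + 51.
Before the tax: set 179 − 5p = 3p + 51 → p* = $16, q* = 99.
With the tax collected from sellers, supply shifts: qs = 3(p − 24) + 51.
New equilibrium: consumers pay $25, sellers receive $1, q = 54. (Wedge: pb − ps = 24.)
Burden on consumers: $9; on sellers: $15. (They sum to $24.)
The less price-elastic side of the market bears the larger share of a per-unit tax.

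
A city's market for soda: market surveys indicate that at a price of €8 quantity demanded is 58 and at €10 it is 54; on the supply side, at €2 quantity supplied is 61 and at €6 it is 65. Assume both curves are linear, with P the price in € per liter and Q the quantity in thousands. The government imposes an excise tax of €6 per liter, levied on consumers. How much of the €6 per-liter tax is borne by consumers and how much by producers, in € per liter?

Demand slope: (54 − 58)/(10 − 8) = -2, so Qd = 74 − 2P.
Supply slope: (65 − 61)/(6 − 2) = 1, so Qs = P + 59.
Before the tax: set 74 − 2P = P + 59 → P* = €5, Q* = 64.
With the tax collected from consumers, demand (in seller-price terms) shifts: Qd = 74 − 2(P + 6).
New equilibrium: consumers pay €7, producers receive €1, Q = 60. (Wedge: Pb − Ps = 6.)
Burden on consumers: €2; on producers: €4. (They sum to €6.)

Consumers bear €2 per liter; producers bear €4 per liter.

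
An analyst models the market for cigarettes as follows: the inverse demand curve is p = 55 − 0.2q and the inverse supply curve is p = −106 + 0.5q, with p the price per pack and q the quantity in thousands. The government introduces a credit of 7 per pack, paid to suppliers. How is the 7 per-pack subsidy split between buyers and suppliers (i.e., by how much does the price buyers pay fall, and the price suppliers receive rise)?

Buyers gain 2 per pack; suppliers gain 5 per pack.

Rewrite in direct form: qd = 275 − 5p and qs = 2p + 212.
Before the subsidy: set 275 − 5p = 2p + 212 → p* = 9, q* = 230.
With a per-unit subsidy paid to suppliers, each receives p + 7 per unit sold, so supply becomes qs = 2(p + 7) + 212.
Solving gives q = 240 with buyers paying 7 and suppliers receiving 14 (the 7 wedge).
Gain to buyers: 2; to suppliers: 5. (They sum to 7.)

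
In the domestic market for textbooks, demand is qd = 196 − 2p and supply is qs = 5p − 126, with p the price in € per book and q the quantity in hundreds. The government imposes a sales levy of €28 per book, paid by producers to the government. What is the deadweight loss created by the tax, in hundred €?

Without the tax, 196 − 2p = 5p − 126 gives 7p = 322, so p* = €46 and q* = 104.
With the tax collected from producers, supply shifts: qs = 5(p − 28) − 126.
New equilibrium: consumers pay €66, producers receive €38, q = 64. (Wedge: pb − ps = 28.)
Quantity falls by |ΔQ| = |104 − 64| = 40.
DWL = ½ · t · |ΔQ| = ½ · 28 · 40 = €560.

Deadweight loss = €560 hundred.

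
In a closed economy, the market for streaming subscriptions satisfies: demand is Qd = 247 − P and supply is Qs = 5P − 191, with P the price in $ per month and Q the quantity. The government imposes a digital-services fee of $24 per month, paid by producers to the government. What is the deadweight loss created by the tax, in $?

Deadweight loss = $240.

Without the tax, 247 − P = 5P − 191 gives 6P = 438, so P* = $73 and Q* = 174.
With the tax collected from producers, supply shifts: Qs = 5(P − 24) − 191.
Solving gives Q = 154 with consumers paying $93 and producers receiving $69 (the $24 wedge).
Quantity falls by |ΔQ| = |174 − 154| = 20.
DWL = ½ · t · |ΔQ| = ½ · 24 · 20 = $240.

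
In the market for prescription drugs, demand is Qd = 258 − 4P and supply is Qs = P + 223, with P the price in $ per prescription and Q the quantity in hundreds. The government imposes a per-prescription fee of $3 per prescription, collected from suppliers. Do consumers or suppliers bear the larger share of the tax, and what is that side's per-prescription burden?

Without the tax, 258 − 4P = P + 223 gives 5P = 35, so P* = $7 and Q* = 230.
With the tax collected from suppliers, supply shifts: Qs = (P − 3) + 223.
Solving gives Q = 227.6 with consumers paying $7.6 and suppliers receiving $4.6 (the $3 wedge).
Per-prescription burden: consumers $0.6, suppliers $2.4.
Suppliers take the larger share because supply is less price-elastic here (demand slope 4 vs supply slope 1).

Suppliers bear the larger share: $2.4 per prescription.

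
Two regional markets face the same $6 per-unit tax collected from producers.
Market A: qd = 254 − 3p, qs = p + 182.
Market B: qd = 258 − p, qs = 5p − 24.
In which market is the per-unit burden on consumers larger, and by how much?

Market B, by $3.5.

Market A: pre-tax p* = $18, q* = 200; post-tax q = 195.5; per-unit burden on consumers = $1.5.
Market B: pre-tax p* = $47, q* = 211; post-tax q = 206; per-unit burden on consumers = $5.
Difference: $1.5 vs $5 → market B is larger by $3.5.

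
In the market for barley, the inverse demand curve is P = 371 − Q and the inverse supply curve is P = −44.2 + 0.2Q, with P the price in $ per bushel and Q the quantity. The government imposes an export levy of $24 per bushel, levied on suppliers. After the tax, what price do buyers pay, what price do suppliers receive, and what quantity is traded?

Buyers pay $45; suppliers receive $21; quantity = 326.

Inverting to Q(P) form: Qd = 371 − P; Qs = 5P + 221.
Without the tax, 371 − P = 5P + 221 gives 6P = 150, so P* = $25 and Q* = 346.
With the tax collected from suppliers, supply shifts: Qs = 5(P − 24) + 221.
Solving gives Q = 326 with buyers paying $45 and suppliers receiving $21 (the $24 wedge).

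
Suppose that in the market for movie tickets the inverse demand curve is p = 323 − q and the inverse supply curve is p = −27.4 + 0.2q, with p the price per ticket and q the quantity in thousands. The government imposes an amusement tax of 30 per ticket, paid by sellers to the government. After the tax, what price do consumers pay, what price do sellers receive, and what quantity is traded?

Consumers pay 56; sellers receive 26; quantity = 267.

Rewrite in direct form: qd = 323 − p and qs = 5p + 137.
Without the tax, 323 − p = 5p + 137 gives 6p = 186, so p* = 31 and q* = 292.
With the tax collected from sellers, supply shifts: qs = 5(p − 30) + 137.
New equilibrium: consumers pay 56, sellers receive 26, q = 267. (Wedge: pb − ps = 30.)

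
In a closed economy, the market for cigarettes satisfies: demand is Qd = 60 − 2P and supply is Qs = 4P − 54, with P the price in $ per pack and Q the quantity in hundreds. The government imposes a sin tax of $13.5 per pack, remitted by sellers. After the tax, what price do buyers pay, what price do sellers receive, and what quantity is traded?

Buyers pay $28; sellers receive $14.5; quantity = 4.

Before the tax: set 60 − 2P = 4P − 54 → P* = $19, Q* = 22.
With the tax collected from sellers, supply shifts: Qs = 4(P − 13.5) − 54.
New equilibrium: buyers pay $28, sellers receive $14.5, Q = 4. (Wedge: Pb − Ps = 13.5.)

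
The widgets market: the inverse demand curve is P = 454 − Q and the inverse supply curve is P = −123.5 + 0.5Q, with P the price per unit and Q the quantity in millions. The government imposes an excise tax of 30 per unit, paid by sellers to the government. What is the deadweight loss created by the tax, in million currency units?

Rewrite in direct form: Qd = 454 − P and Qs = 2P + 247.
Before the tax: set 454 − P = 2P + 247 → P* = 69, Q* = 385.
With the tax collected from sellers, supply shifts: Qs = 2(P − 30) + 247.
Solving gives Q = 365 with consumers paying 89 and sellers receiving 59 (the 30 wedge).
Quantity falls by |ΔQ| = |385 − 365| = 20.
DWL = ½ · t · |ΔQ| = ½ · 30 · 20 = 300.

Deadweight loss = 300 million.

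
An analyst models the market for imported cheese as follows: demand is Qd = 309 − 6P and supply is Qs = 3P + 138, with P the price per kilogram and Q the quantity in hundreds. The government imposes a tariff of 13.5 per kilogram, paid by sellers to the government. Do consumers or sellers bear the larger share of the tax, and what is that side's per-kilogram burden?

Before the tax: set 309 − 6P = 3P + 138 → P* = 19, Q* = 195.
With the tax collected from sellers, supply shifts: Qs = 3(P − 13.5) + 138.
New equilibrium: consumers pay 23.5, sellers receive 10, Q = 168. (Wedge: Pb − Ps = 13.5.)
Per-kilogram burden: consumers 4.5, sellers 9.
Sellers take the larger share because supply is less price-elastic here (demand slope 6 vs supply slope 3).
The less price-elastic side of the market bears the larger share of a per-unit tax.

Sellers bear the larger share: 9 per kilogram.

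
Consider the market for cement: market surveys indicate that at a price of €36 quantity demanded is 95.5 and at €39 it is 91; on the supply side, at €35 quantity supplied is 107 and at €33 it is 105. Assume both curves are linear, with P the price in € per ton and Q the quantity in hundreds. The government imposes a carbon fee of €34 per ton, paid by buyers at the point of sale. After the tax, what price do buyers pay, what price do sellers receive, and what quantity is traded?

Buyers pay €44.6; sellers receive €10.6; quantity = 82.6.

Demand slope: (91 − 95.5)/(39 − 36) = -1.5, so Qd = 149.5 − 1.5P.
Supply slope: (105 − 107)/(33 − 35) = 1, so Qs = P + 72.
Before the tax: set 149.5 − 1.5P = P + 72 → P* = €31, Q* = 103.
With the tax collected from buyers, demand (in seller-price terms) shifts: Qd = 149.5 − 1.5(P + 34).
New equilibrium: buyers pay €44.6, sellers receive €10.6, Q = 82.6. (Wedge: Pb − Ps = 34.)
The less price-elastic side of the market bears the larger share of a per-unit tax.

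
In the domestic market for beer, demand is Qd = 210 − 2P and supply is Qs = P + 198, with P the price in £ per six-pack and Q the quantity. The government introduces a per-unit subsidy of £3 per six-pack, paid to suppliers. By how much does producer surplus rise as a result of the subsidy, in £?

Before the subsidy: set 210 − 2P = P + 198 → P* = £4, Q* = 202.
With a per-unit subsidy paid to suppliers, each receives P + 3 per unit sold, so supply becomes Qs = (P + 3) + 198.
New equilibrium: buyers pay £3, suppliers receive £6, Q = 204. (Wedge: Pb − Ps = −3.)
ΔPS is the trapezoid between Q = 204 and Q = 202 of height £2: ½ · (202 + 204) · 2 = £406.

Producer surplus rises by £406.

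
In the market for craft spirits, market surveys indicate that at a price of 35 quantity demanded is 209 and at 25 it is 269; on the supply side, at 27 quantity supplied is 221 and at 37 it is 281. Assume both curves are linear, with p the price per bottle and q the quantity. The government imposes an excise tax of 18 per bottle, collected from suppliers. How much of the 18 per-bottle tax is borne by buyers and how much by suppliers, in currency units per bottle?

Demand slope: (269 − 209)/(25 − 35) = -6, so qd = 419 − 6p.
Supply slope: (281 − 221)/(37 − 27) = 6, so qs = 6p + 59.
Before the tax: set 419 − 6p = 6p + 59 → p* = 30, q* = 239.
With the tax collected from suppliers, supply shifts: qs = 6(p − 18) + 59.
Solving gives q = 185 with buyers paying 39 and suppliers receiving 21 (the 18 wedge).
Burden on buyers: 9; on suppliers: 9. (They sum to 18.)
The less price-elastic side of the market bears the larger share of a per-unit tax.

Buyers bear 9 per bottle; suppliers bear 9 per bottle.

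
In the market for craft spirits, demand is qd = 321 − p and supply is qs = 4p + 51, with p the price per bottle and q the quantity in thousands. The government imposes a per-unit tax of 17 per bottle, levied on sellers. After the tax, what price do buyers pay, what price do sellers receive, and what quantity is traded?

Before the tax: set 321 − p = 4p + 51 → p* = 54, q* = 267.
With the tax collected from sellers, supply shifts: qs = 4(p − 17) + 51.
New equilibrium: buyers pay 67.6, sellers receive 50.6, q = 253.4. (Wedge: pb − ps = 17.)
The less price-elastic side of the market bears the larger share of a per-unit tax.

Buyers pay 67.6; sellers receive 50.6; quantity = 253.4.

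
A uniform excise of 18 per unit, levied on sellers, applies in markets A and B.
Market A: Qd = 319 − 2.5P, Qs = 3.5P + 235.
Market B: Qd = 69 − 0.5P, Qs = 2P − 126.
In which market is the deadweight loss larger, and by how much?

Market A: pre-tax P* = 14, Q* = 284; post-tax Q = 257.75; deadweight loss = 236.25.
Market B: pre-tax P* = 78, Q* = 30; post-tax Q = 22.8; deadweight loss = 64.8.
Difference: 236.25 vs 64.8 → market A is larger by 171.45.

Market A, by 171.45.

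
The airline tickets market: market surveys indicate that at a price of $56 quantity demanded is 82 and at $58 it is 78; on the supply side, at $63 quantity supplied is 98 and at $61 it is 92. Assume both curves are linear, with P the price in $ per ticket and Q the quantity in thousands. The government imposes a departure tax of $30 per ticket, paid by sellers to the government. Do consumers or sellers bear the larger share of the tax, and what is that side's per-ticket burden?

Demand slope: (78 − 82)/(58 − 56) = -2, so Qd = 194 − 2P.
Supply slope: (92 − 98)/(61 − 63) = 3, so Qs = 3P − 91.
Before the tax: set 194 − 2P = 3P − 91 → P* = $57, Q* = 80.
With the tax collected from sellers, supply shifts: Qs = 3(P − 30) − 91.
New equilibrium: consumers pay $75, sellers receive $45, Q = 44. (Wedge: Pb − Ps = 30.)
Per-ticket burden: consumers $18, sellers $12.
Consumers take the larger share because demand is less price-elastic here (demand slope 2 vs supply slope 3).
The less price-elastic side of the market bears the larger share of a per-unit tax.

Consumers bear the larger share: $18 per ticket.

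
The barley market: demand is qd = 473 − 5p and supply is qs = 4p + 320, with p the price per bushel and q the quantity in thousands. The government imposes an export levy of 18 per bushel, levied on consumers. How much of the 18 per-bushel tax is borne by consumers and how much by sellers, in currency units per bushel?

Without the tax, 473 − 5p = 4p + 320 gives 9p = 153, so p* = 17 and q* = 388.
With the tax collected from consumers, demand (in seller-price terms) shifts: qd = 473 − 5(p + 18).
Solving gives q = 348 with consumers paying 25 and sellers receiving 7 (the 18 wedge).
Burden on consumers: 8; on sellers: 10. (They sum to 18.)
The less price-elastic side of the market bears the larger share of a per-unit tax.

Consumers bear 8 per bushel; sellers bear 10 per bushel.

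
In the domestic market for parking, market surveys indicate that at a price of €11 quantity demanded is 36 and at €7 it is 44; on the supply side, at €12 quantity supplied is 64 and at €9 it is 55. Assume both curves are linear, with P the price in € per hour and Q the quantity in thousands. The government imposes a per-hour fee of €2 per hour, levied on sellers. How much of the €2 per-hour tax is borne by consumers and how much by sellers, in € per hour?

Demand slope: (44 − 36)/(7 − 11) = -2, so Qd = 58 − 2P.
Supply slope: (55 − 64)/(9 − 12) = 3, so Qs = 3P + 28.
Without the tax, 58 − 2P = 3P + 28 gives 5P = 30, so P* = €6 and Q* = 46.
With the tax collected from sellers, supply shifts: Qs = 3(P − 2) + 28.
New equilibrium: consumers pay €7.2, sellers receive €5.2, Q = 43.6. (Wedge: Pb − Ps = 2.)
Burden on consumers: €1.2; on sellers: €0.8. (They sum to €2.)

Consumers bear €1.2 per hour; sellers bear €0.8 per hour.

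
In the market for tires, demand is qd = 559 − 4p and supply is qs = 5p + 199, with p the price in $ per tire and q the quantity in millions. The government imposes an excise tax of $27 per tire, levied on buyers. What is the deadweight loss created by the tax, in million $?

Deadweight loss = $810 million.

Before the tax: set 559 − 4p = 5p + 199 → p* = $40, q* = 399.
With the tax collected from buyers, demand (in seller-price terms) shifts: qd = 559 − 4(p + 27).
New equilibrium: buyers pay $55, sellers receive $28, q = 339. (Wedge: pb − ps = 27.)
Quantity falls by |ΔQ| = |399 − 339| = 60.
DWL = ½ · t · |ΔQ| = ½ · 27 · 60 = $810.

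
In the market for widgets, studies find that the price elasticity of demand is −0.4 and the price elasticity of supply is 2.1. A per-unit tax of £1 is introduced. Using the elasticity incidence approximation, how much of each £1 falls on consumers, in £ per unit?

Consumers bear ≈ £0.84 per unit.

Incidence ratio: consumers' share ≈ εs / (εs + |εd|) = 2.1 / (2.1 + 0.4) = 0.84.
So consumers bear ≈ 0.84 × £1 = £0.84; producers bear £0.16.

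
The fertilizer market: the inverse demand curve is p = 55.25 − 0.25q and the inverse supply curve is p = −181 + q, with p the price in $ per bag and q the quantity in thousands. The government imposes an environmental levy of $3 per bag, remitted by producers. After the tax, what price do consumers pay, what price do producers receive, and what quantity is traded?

Consumers pay $8.6; producers receive $5.6; quantity = 186.6.

Inverting to q(p) form: qd = 221 − 4p; qs = p + 181.
Before the tax: set 221 − 4p = p + 181 → p* = $8, q* = 189.
With the tax collected from producers, supply shifts: qs = (p − 3) + 181.
New equilibrium: consumers pay $8.6, producers receive $5.6, q = 186.6. (Wedge: pb − ps = 3.)
The less price-elastic side of the market bears the larger share of a per-unit tax.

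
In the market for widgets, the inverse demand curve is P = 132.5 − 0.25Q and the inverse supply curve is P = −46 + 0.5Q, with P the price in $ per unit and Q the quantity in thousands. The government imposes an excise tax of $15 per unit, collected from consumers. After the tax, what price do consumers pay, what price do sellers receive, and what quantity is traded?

Rewrite in direct form: Qd = 530 − 4P and Qs = 2P + 92.
Without the tax, 530 − 4P = 2P + 92 gives 6P = 438, so P* = $73 and Q* = 238.
With the tax collected from consumers, demand (in seller-price terms) shifts: Qd = 530 − 4(P + 15).
Solving gives Q = 218 with consumers paying $78 and sellers receiving $63 (the $15 wedge).

Consumers pay $78; sellers receive $63; quantity = 218.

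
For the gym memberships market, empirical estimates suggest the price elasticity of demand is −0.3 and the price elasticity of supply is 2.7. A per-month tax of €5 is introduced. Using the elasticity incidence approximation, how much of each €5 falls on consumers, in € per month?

Incidence ratio: consumers' share ≈ εs / (εs + |εd|) = 2.7 / (2.7 + 0.3) = 0.9.
So consumers bear ≈ 0.9 × €5 = €4.5; suppliers bear €0.5.

Consumers bear ≈ €4.5 per month.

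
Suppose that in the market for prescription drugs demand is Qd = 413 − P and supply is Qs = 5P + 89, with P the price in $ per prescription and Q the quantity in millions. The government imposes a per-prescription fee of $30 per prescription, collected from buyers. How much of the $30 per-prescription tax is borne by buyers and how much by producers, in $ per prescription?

Before the tax: set 413 − P = 5P + 89 → P* = $54, Q* = 359.
With the tax collected from buyers, demand (in seller-price terms) shifts: Qd = 413 − (P + 30).
New equilibrium: buyers pay $79, producers receive $49, Q = 334. (Wedge: Pb − Ps = 30.)
Burden on buyers: $25; on producers: $5. (They sum to $30.)

Buyers bear $25 per prescription; producers bear $5 per prescription.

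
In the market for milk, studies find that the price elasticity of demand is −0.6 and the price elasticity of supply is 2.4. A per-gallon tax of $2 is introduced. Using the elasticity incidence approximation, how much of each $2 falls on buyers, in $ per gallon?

Incidence ratio: buyers' share ≈ εs / (εs + |εd|) = 2.4 / (2.4 + 0.6) = 0.8.
So buyers bear ≈ 0.8 × $2 = $1.6; sellers bear $0.4.

Buyers bear ≈ $1.6 per gallon.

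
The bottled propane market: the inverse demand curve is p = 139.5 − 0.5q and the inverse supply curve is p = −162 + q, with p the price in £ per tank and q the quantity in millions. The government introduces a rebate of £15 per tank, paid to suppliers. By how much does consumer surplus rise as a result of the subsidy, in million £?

Consumer surplus rises by £1030 million.

Rewrite in direct form: qd = 279 − 2p and qs = p + 162.
Before the subsidy: set 279 − 2p = p + 162 → p* = £39, q* = 201.
With a per-unit subsidy paid to suppliers, each receives p + 15 per unit sold, so supply becomes qs = (p + 15) + 162.
Solving gives q = 211 with buyers paying £34 and suppliers receiving £49 (the £15 wedge).
ΔCS is the trapezoid between Q = 211 and Q = 201 of height £5: ½ · (201 + 211) · 5 = £1030.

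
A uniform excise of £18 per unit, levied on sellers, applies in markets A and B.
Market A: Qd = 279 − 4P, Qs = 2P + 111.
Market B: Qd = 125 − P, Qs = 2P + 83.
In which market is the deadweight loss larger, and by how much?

Market A: pre-tax P* = £28, Q* = 167; post-tax Q = 143; deadweight loss = £216.
Market B: pre-tax P* = £14, Q* = 111; post-tax Q = 99; deadweight loss = £108.
Difference: £216 vs £108 → market A is larger by £108.

Market A, by £108.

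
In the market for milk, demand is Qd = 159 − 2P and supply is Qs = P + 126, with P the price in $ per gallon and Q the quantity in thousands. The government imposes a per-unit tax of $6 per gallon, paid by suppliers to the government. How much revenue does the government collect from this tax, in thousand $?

Without the tax, 159 − 2P = P + 126 gives 3P = 33, so P* = $11 and Q* = 137.
With the tax collected from suppliers, supply shifts: Qs = (P − 6) + 126.
New equilibrium: buyers pay $13, suppliers receive $7, Q = 133. (Wedge: Pb − Ps = 6.)
Revenue = t · Q = 6 · 133 = $798.

Tax revenue = $798 thousand.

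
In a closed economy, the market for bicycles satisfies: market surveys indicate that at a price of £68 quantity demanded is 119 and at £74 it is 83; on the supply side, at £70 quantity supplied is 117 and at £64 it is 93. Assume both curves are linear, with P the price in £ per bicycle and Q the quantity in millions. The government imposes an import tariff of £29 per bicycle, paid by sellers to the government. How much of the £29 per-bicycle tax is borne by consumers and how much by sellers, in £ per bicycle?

Consumers bear £11.6 per bicycle; sellers bear £17.4 per bicycle.

Demand slope: (83 − 119)/(74 − 68) = -6, so Qd = 527 − 6P.
Supply slope: (93 − 117)/(64 − 70) = 4, so Qs = 4P − 163.
Without the tax, 527 − 6P = 4P − 163 gives 10P = 690, so P* = £69 and Q* = 113.
With the tax collected from sellers, supply shifts: Qs = 4(P − 29) − 163.
New equilibrium: consumers pay £80.6, sellers receive £51.6, Q = 43.4. (Wedge: Pb − Ps = 29.)
Burden on consumers: £11.6; on sellers: £17.4. (They sum to £29.)
The less price-elastic side of the market bears the larger share of a per-unit tax.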